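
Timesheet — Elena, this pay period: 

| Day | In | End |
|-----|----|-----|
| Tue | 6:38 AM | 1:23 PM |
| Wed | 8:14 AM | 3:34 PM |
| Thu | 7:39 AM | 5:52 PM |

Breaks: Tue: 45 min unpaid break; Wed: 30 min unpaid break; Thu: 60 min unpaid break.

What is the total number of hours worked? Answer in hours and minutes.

Tue: 6:38 AM–1:23 PM = 6 h 45 min; less 45 min break → 6 h 0 min
Wed: 8:14 AM–3:34 PM = 7 h 20 min; less 30 min break → 6 h 50 min
Thu: 7:39 AM–5:52 PM = 10 h 13 min; less 60 min break → 9 h 13 min
Total: 6 h 0 min + 6 h 50 min + 9 h 13 min = 22 h 3 min.

22 h 3 min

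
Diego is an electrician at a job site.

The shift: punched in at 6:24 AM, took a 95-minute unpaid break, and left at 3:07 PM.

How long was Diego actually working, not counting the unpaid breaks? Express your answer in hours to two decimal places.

The shift: 6:24 AM–3:07 PM = 8 h 43 min; less 95 min break → 7 h 8 min

7.13 hours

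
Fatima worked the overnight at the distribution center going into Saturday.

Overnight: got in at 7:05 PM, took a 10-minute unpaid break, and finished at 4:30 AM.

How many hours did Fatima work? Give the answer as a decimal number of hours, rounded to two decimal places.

Overnight: 7:05 PM → midnight = 4 h 55 min; midnight → 4:30 AM = 4 h 30 min; span 9 h 25 min; less 10 min break → 9 h 15 min

9.25 hours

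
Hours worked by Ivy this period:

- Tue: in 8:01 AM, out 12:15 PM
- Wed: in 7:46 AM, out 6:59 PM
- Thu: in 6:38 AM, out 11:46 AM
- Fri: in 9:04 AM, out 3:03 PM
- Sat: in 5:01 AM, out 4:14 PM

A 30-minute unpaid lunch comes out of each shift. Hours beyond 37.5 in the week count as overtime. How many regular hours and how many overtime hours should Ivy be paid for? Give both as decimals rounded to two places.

Regular 35.28 hours, overtime 0.00 hours

Tue: 8:01 AM–12:15 PM = 4 h 14 min; less 30 min break → 3 h 44 min
Wed: 7:46 AM–6:59 PM = 11 h 13 min; less 30 min break → 10 h 43 min
Thu: 6:38 AM–11:46 AM = 5 h 8 min; less 30 min break → 4 h 38 min
Fri: 9:04 AM–3:03 PM = 5 h 59 min; less 30 min break → 5 h 29 min
Sat: 5:01 AM–4:14 PM = 11 h 13 min; less 30 min break → 10 h 43 min
Total worked: 35 h 17 min = 35.28 h.
Threshold 37.5 h → overtime 0 h 0 min, regular 35 h 17 min.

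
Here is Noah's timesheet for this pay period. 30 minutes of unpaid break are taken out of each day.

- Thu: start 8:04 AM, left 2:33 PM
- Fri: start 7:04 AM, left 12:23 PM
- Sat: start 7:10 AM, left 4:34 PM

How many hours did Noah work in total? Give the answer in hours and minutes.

Thu: 8:04 AM–2:33 PM = 6 h 29 min; less 30 min break → 5 h 59 min
Fri: 7:04 AM–12:23 PM = 5 h 19 min; less 30 min break → 4 h 49 min
Sat: 7:10 AM–4:34 PM = 9 h 24 min; less 30 min break → 8 h 54 min
Total: 5 h 59 min + 4 h 49 min + 8 h 54 min = 19 h 42 min.

19 h 42 min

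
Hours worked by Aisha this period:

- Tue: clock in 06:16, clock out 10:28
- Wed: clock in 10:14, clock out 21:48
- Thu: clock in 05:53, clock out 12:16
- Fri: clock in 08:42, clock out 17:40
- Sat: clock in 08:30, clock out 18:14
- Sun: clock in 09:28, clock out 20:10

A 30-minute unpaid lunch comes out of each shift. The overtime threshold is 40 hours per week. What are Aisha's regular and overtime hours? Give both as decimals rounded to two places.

Regular 40.00 hours, overtime 8.55 hours

Tue: 06:16–10:28 = 4 h 12 min; less 30 min break → 3 h 42 min
Wed: 10:14–21:48 = 11 h 34 min; less 30 min break → 11 h 4 min
Thu: 05:53–12:16 = 6 h 23 min; less 30 min break → 5 h 53 min
Fri: 08:42–17:40 = 8 h 58 min; less 30 min break → 8 h 28 min
Sat: 08:30–18:14 = 9 h 44 min; less 30 min break → 9 h 14 min
Sun: 09:28–20:10 = 10 h 42 min; less 30 min break → 10 h 12 min
Total worked: 48 h 33 min = 48.55 h.
Threshold 40 h → overtime 8 h 33 min, regular 40 h 0 min.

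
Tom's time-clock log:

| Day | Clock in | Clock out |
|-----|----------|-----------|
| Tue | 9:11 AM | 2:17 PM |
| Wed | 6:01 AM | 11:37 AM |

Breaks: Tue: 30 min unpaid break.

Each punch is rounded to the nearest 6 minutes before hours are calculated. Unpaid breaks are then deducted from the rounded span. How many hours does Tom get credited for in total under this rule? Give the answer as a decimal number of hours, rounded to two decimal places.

10.20 hours

Tue: in 9:11 AM→9:12 AM, out 2:17 PM→2:18 PM; 5 h 6 min − 30 min = 4 h 36 min
Wed: in 6:01 AM→6:00 AM, out 11:37 AM→11:36 AM; 5 h 36 min
Total credited: 10 h 12 min.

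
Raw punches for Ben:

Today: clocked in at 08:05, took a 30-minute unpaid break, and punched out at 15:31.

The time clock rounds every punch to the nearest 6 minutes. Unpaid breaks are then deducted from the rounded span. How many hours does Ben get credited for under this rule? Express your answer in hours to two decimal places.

6.90 hours

Today: in 08:05→08:06, out 15:31→15:30; 7 h 24 min − 30 min = 6 h 54 min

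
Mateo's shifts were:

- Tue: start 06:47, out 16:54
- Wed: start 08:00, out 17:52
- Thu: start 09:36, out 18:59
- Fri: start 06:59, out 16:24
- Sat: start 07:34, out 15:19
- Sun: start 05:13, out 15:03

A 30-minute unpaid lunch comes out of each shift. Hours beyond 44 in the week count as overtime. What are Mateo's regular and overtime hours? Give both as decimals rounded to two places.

Tue: 06:47–16:54 = 10 h 7 min; less 30 min break → 9 h 37 min
Wed: 08:00–17:52 = 9 h 52 min; less 30 min break → 9 h 22 min
Thu: 09:36–18:59 = 9 h 23 min; less 30 min break → 8 h 53 min
Fri: 06:59–16:24 = 9 h 25 min; less 30 min break → 8 h 55 min
Sat: 07:34–15:19 = 7 h 45 min; less 30 min break → 7 h 15 min
Sun: 05:13–15:03 = 9 h 50 min; less 30 min break → 9 h 20 min
Total worked: 53 h 22 min = 53.37 h.
Threshold 44 h → overtime 9 h 22 min, regular 44 h 0 min.

Regular 44.00 hours, overtime 9.37 hours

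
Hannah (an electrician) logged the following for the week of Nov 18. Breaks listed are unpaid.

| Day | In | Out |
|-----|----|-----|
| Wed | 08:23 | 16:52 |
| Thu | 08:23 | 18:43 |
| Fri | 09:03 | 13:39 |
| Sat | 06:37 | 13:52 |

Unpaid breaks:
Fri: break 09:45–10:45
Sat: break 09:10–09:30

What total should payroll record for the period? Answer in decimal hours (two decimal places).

29.33 hours

Wed: 08:23–16:52 = 8 h 29 min
Thu: 08:23–18:43 = 10 h 20 min
Fri: 09:03–13:39 = 4 h 36 min; less 60 min break → 3 h 36 min
Sat: 06:37–13:52 = 7 h 15 min; less 20 min break → 6 h 55 min
Total: 8 h 29 min + 10 h 20 min + 3 h 36 min + 6 h 55 min = 29 h 20 min.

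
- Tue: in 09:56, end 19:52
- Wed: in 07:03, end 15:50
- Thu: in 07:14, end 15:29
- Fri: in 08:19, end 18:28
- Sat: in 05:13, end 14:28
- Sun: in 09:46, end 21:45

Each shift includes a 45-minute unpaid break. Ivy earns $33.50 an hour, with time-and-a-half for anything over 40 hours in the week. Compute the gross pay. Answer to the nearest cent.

Tue: 09:56–19:52 = 9 h 56 min; less 45 min break → 9 h 11 min
Wed: 07:03–15:50 = 8 h 47 min; less 45 min break → 8 h 2 min
Thu: 07:14–15:29 = 8 h 15 min; less 45 min break → 7 h 30 min
Fri: 08:19–18:28 = 10 h 9 min; less 45 min break → 9 h 24 min
Sat: 05:13–14:28 = 9 h 15 min; less 45 min break → 8 h 30 min
Sun: 09:46–21:45 = 11 h 59 min; less 45 min break → 11 h 14 min
Total worked: 53 h 51 min = 3231 min.
Regular 40 h 0 min = 2400 min at $33.50/h; overtime 13 h 51 min = 831 min at $50.25/h.
Pay = (2400 × $33.50 + 831 × $50.25) ÷ 60 = $2035.96.

$2035.96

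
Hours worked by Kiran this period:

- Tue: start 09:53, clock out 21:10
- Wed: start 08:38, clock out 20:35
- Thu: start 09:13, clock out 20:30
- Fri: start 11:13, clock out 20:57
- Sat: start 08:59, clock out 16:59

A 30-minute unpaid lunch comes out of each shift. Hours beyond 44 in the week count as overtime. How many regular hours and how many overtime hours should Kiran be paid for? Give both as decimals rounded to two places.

Regular 44.00 hours, overtime 5.75 hours

Tue: 09:53–21:10 = 11 h 17 min; less 30 min break → 10 h 47 min
Wed: 08:38–20:35 = 11 h 57 min; less 30 min break → 11 h 27 min
Thu: 09:13–20:30 = 11 h 17 min; less 30 min break → 10 h 47 min
Fri: 11:13–20:57 = 9 h 44 min; less 30 min break → 9 h 14 min
Sat: 08:59–16:59 = 8 h 0 min; less 30 min break → 7 h 30 min
Total worked: 49 h 45 min = 49.75 h.
Threshold 44 h → overtime 5 h 45 min, regular 44 h 0 min.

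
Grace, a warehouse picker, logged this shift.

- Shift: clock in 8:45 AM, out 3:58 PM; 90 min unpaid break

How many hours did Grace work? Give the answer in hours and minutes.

5 h 43 min

Shift: 8:45 AM–3:58 PM = 7 h 13 min; less 90 min break → 5 h 43 min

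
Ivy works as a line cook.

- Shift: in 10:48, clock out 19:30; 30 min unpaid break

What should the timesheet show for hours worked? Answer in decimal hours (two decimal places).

8.20 hours

Shift: 10:48–19:30 = 8 h 42 min; less 30 min break → 8 h 12 min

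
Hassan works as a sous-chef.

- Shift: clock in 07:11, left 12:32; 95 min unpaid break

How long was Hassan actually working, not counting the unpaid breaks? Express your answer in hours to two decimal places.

3.77 hours

Shift: 07:11–12:32 = 5 h 21 min; less 95 min break → 3 h 46 min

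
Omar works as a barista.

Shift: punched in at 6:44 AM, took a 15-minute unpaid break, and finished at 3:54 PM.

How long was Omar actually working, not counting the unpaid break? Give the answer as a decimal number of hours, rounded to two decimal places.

Shift: 6:44 AM–3:54 PM = 9 h 10 min; less 15 min break → 8 h 55 min

8.92 hours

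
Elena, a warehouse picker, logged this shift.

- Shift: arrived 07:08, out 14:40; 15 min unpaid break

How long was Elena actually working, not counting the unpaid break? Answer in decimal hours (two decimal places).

Shift: 07:08–14:40 = 7 h 32 min; less 15 min break → 7 h 17 min

7.28 hours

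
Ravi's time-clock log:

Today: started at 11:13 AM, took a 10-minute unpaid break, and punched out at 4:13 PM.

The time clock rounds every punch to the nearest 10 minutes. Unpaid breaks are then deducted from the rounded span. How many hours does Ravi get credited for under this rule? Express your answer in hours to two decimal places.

4.83 hours

Today: in 11:13 AM→11:10 AM, out 4:13 PM→4:10 PM; 5 h 0 min − 10 min = 4 h 50 min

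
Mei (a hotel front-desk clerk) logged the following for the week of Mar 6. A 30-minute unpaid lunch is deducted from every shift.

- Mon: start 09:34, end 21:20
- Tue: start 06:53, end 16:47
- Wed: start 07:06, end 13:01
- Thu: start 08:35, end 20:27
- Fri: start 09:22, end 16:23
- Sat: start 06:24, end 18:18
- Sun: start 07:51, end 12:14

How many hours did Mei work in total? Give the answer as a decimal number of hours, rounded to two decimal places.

Mon: 09:34–21:20 = 11 h 46 min; less 30 min break → 11 h 16 min
Tue: 06:53–16:47 = 9 h 54 min; less 30 min break → 9 h 24 min
Wed: 07:06–13:01 = 5 h 55 min; less 30 min break → 5 h 25 min
Thu: 08:35–20:27 = 11 h 52 min; less 30 min break → 11 h 22 min
Fri: 09:22–16:23 = 7 h 1 min; less 30 min break → 6 h 31 min
Sat: 06:24–18:18 = 11 h 54 min; less 30 min break → 11 h 24 min
Sun: 07:51–12:14 = 4 h 23 min; less 30 min break → 3 h 53 min
Total: 11 h 16 min + 9 h 24 min + 5 h 25 min + 11 h 22 min + 6 h 31 min + 11 h 24 min + 3 h 53 min = 59 h 15 min.

59.25 hours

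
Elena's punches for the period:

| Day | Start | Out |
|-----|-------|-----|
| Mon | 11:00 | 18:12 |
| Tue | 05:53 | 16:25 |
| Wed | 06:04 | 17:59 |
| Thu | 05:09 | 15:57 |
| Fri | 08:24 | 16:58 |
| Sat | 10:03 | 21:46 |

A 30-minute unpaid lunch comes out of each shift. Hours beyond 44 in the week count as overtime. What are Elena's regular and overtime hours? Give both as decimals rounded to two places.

Mon: 11:00–18:12 = 7 h 12 min; less 30 min break → 6 h 42 min
Tue: 05:53–16:25 = 10 h 32 min; less 30 min break → 10 h 2 min
Wed: 06:04–17:59 = 11 h 55 min; less 30 min break → 11 h 25 min
Thu: 05:09–15:57 = 10 h 48 min; less 30 min break → 10 h 18 min
Fri: 08:24–16:58 = 8 h 34 min; less 30 min break → 8 h 4 min
Sat: 10:03–21:46 = 11 h 43 min; less 30 min break → 11 h 13 min
Total worked: 57 h 44 min = 57.73 h.
Threshold 44 h → overtime 13 h 44 min, regular 44 h 0 min.

Regular 44.00 hours, overtime 13.73 hours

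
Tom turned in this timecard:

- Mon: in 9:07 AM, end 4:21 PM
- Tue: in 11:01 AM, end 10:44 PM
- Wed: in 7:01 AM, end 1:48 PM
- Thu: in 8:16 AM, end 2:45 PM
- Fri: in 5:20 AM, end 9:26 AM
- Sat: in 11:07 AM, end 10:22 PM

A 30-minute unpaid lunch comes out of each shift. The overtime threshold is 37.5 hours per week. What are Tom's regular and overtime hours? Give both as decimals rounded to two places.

Mon: 9:07 AM–4:21 PM = 7 h 14 min; less 30 min break → 6 h 44 min
Tue: 11:01 AM–10:44 PM = 11 h 43 min; less 30 min break → 11 h 13 min
Wed: 7:01 AM–1:48 PM = 6 h 47 min; less 30 min break → 6 h 17 min
Thu: 8:16 AM–2:45 PM = 6 h 29 min; less 30 min break → 5 h 59 min
Fri: 5:20 AM–9:26 AM = 4 h 6 min; less 30 min break → 3 h 36 min
Sat: 11:07 AM–10:22 PM = 11 h 15 min; less 30 min break → 10 h 45 min
Total worked: 44 h 34 min = 44.57 h.
Threshold 37.5 h → overtime 7 h 4 min, regular 37 h 30 min.

Regular 37.50 hours, overtime 7.07 hours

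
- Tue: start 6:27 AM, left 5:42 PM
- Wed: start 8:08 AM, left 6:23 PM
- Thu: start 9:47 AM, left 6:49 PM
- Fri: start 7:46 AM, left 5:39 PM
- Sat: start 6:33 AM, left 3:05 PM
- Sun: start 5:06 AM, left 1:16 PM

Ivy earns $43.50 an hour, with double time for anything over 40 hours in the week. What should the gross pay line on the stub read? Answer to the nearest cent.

Tue: 6:27 AM–5:42 PM = 11 h 15 min
Wed: 8:08 AM–6:23 PM = 10 h 15 min
Thu: 9:47 AM–6:49 PM = 9 h 2 min
Fri: 7:46 AM–5:39 PM = 9 h 53 min
Sat: 6:33 AM–3:05 PM = 8 h 32 min
Sun: 5:06 AM–1:16 PM = 8 h 10 min
Total worked: 57 h 7 min = 3427 min.
Regular 40 h 0 min = 2400 min at $43.50/h; overtime 17 h 7 min = 1027 min at $87.00/h.
Pay = (2400 × $43.50 + 1027 × $87.00) ÷ 60 = $3229.15.

$3229.15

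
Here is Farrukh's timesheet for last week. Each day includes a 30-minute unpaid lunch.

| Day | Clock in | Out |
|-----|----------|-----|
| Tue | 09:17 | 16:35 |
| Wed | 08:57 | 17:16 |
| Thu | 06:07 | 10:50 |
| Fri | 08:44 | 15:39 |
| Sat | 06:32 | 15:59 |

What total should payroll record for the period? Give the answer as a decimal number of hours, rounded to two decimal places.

34.20 hours

Tue: 09:17–16:35 = 7 h 18 min; less 30 min break → 6 h 48 min
Wed: 08:57–17:16 = 8 h 19 min; less 30 min break → 7 h 49 min
Thu: 06:07–10:50 = 4 h 43 min; less 30 min break → 4 h 13 min
Fri: 08:44–15:39 = 6 h 55 min; less 30 min break → 6 h 25 min
Sat: 06:32–15:59 = 9 h 27 min; less 30 min break → 8 h 57 min
Total: 6 h 48 min + 7 h 49 min + 4 h 13 min + 6 h 25 min + 8 h 57 min = 34 h 12 min.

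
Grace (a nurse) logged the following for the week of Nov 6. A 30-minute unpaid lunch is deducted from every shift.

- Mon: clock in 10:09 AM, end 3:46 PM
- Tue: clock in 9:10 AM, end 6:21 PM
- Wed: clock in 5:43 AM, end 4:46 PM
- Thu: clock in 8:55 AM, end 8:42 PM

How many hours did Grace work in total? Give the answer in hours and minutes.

Mon: 10:09 AM–3:46 PM = 5 h 37 min; less 30 min break → 5 h 7 min
Tue: 9:10 AM–6:21 PM = 9 h 11 min; less 30 min break → 8 h 41 min
Wed: 5:43 AM–4:46 PM = 11 h 3 min; less 30 min break → 10 h 33 min
Thu: 8:55 AM–8:42 PM = 11 h 47 min; less 30 min break → 11 h 17 min
Total: 5 h 7 min + 8 h 41 min + 10 h 33 min + 11 h 17 min = 35 h 38 min.

35 h 38 min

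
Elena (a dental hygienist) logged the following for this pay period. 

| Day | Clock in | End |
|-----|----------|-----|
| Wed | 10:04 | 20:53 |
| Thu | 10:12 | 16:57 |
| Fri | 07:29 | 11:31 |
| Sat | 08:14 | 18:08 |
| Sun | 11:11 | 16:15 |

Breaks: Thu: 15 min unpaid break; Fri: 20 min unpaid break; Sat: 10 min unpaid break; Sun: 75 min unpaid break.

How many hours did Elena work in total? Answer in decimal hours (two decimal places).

Wed: 10:04–20:53 = 10 h 49 min
Thu: 10:12–16:57 = 6 h 45 min; less 15 min break → 6 h 30 min
Fri: 07:29–11:31 = 4 h 2 min; less 20 min break → 3 h 42 min
Sat: 08:14–18:08 = 9 h 54 min; less 10 min break → 9 h 44 min
Sun: 11:11–16:15 = 5 h 4 min; less 75 min break → 3 h 49 min
Total: 10 h 49 min + 6 h 30 min + 3 h 42 min + 9 h 44 min + 3 h 49 min = 34 h 34 min.

34.57 hours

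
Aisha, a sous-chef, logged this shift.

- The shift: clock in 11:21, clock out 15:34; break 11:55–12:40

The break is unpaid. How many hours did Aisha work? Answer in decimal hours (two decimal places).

3.47 hours

The shift: 11:21–15:34 = 4 h 13 min; less 45 min break → 3 h 28 min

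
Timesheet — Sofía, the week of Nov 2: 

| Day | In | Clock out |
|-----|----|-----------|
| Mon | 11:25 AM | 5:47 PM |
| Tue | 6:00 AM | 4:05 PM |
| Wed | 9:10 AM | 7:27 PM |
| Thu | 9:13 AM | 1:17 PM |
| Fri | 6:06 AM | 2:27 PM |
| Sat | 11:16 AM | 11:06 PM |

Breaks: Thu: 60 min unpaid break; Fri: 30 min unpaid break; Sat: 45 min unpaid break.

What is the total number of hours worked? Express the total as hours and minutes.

48 h 44 min

Mon: 11:25 AM–5:47 PM = 6 h 22 min
Tue: 6:00 AM–4:05 PM = 10 h 5 min
Wed: 9:10 AM–7:27 PM = 10 h 17 min
Thu: 9:13 AM–1:17 PM = 4 h 4 min; less 60 min break → 3 h 4 min
Fri: 6:06 AM–2:27 PM = 8 h 21 min; less 30 min break → 7 h 51 min
Sat: 11:16 AM–11:06 PM = 11 h 50 min; less 45 min break → 11 h 5 min
Total: 6 h 22 min + 10 h 5 min + 10 h 17 min + 3 h 4 min + 7 h 51 min + 11 h 5 min = 48 h 44 min.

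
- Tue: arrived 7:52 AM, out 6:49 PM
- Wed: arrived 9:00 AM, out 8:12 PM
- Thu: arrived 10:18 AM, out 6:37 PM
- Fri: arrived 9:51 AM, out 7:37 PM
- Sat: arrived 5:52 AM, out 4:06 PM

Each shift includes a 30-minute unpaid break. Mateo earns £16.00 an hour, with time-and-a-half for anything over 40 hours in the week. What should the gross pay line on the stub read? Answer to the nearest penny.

Tue: 7:52 AM–6:49 PM = 10 h 57 min; less 30 min break → 10 h 27 min
Wed: 9:00 AM–8:12 PM = 11 h 12 min; less 30 min break → 10 h 42 min
Thu: 10:18 AM–6:37 PM = 8 h 19 min; less 30 min break → 7 h 49 min
Fri: 9:51 AM–7:37 PM = 9 h 46 min; less 30 min break → 9 h 16 min
Sat: 5:52 AM–4:06 PM = 10 h 14 min; less 30 min break → 9 h 44 min
Total worked: 47 h 58 min = 2878 min.
Regular 40 h 0 min = 2400 min at £16.00/h; overtime 7 h 58 min = 478 min at £24.00/h.
Pay = (2400 × £16.00 + 478 × £24.00) ÷ 60 = £831.20.

£831.20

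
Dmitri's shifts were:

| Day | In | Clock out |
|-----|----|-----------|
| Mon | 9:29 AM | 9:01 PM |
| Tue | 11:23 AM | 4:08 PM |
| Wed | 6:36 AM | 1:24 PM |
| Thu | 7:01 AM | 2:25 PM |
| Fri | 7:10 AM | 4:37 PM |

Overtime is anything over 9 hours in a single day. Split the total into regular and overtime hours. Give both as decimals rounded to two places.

Mon: 9:29 AM–9:01 PM = 11 h 32 min
Tue: 11:23 AM–4:08 PM = 4 h 45 min
Wed: 6:36 AM–1:24 PM = 6 h 48 min
Thu: 7:01 AM–2:25 PM = 7 h 24 min
Fri: 7:10 AM–4:37 PM = 9 h 27 min
Mon reg 9 h 0 min / OT 2 h 32 min; Tue reg 4 h 45 min / OT 0 h 0 min; Wed reg 6 h 48 min / OT 0 h 0 min; Thu reg 7 h 24 min / OT 0 h 0 min; Fri reg 9 h 0 min / OT 0 h 27 min.
Totals: regular 36 h 57 min, overtime 2 h 59 min.

Regular 36.95 hours, overtime 2.98 hours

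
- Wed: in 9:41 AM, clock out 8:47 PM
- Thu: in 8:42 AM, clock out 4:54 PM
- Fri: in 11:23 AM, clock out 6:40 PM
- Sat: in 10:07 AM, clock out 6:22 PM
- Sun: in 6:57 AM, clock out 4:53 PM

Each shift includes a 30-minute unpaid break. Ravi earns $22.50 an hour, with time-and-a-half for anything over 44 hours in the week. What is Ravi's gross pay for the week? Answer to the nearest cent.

$951.00

Wed: 9:41 AM–8:47 PM = 11 h 6 min; less 30 min break → 10 h 36 min
Thu: 8:42 AM–4:54 PM = 8 h 12 min; less 30 min break → 7 h 42 min
Fri: 11:23 AM–6:40 PM = 7 h 17 min; less 30 min break → 6 h 47 min
Sat: 10:07 AM–6:22 PM = 8 h 15 min; less 30 min break → 7 h 45 min
Sun: 6:57 AM–4:53 PM = 9 h 56 min; less 30 min break → 9 h 26 min
Total worked: 42 h 16 min = 2536 min.
Regular 42 h 16 min = 2536 min at $22.50/h; overtime 0 h 0 min = 0 min at $33.75/h.
Pay = (2536 × $22.50 + 0 × $33.75) ÷ 60 = $951.00.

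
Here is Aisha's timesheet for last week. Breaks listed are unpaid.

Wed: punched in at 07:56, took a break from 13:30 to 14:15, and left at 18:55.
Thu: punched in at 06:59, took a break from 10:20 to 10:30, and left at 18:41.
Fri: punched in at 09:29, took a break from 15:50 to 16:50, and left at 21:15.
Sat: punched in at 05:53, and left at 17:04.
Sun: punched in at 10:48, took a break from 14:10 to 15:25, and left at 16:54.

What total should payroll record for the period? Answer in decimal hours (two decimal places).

48.57 hours

Wed: 07:56–18:55 = 10 h 59 min; less 45 min break → 10 h 14 min
Thu: 06:59–18:41 = 11 h 42 min; less 10 min break → 11 h 32 min
Fri: 09:29–21:15 = 11 h 46 min; less 60 min break → 10 h 46 min
Sat: 05:53–17:04 = 11 h 11 min
Sun: 10:48–16:54 = 6 h 6 min; less 75 min break → 4 h 51 min
Total: 10 h 14 min + 11 h 32 min + 10 h 46 min + 11 h 11 min + 4 h 51 min = 48 h 34 min.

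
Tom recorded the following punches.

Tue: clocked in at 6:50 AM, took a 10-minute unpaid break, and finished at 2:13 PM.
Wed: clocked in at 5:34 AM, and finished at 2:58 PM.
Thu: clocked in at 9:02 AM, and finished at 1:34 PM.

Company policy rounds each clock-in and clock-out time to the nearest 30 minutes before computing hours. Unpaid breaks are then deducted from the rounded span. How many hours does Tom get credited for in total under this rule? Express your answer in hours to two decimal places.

20.83 hours

Tue: in 6:50 AM→7:00 AM, out 2:13 PM→2:00 PM; 7 h 0 min − 10 min = 6 h 50 min
Wed: in 5:34 AM→5:30 AM, out 2:58 PM→3:00 PM; 9 h 30 min
Thu: in 9:02 AM→9:00 AM, out 1:34 PM→1:30 PM; 4 h 30 min
Total credited: 20 h 50 min.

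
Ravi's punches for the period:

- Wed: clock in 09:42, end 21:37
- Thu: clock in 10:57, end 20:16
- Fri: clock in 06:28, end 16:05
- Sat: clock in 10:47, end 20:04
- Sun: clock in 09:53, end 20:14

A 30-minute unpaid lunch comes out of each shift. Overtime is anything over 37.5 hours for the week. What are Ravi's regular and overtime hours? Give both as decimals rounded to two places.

Wed: 09:42–21:37 = 11 h 55 min; less 30 min break → 11 h 25 min
Thu: 10:57–20:16 = 9 h 19 min; less 30 min break → 8 h 49 min
Fri: 06:28–16:05 = 9 h 37 min; less 30 min break → 9 h 7 min
Sat: 10:47–20:04 = 9 h 17 min; less 30 min break → 8 h 47 min
Sun: 09:53–20:14 = 10 h 21 min; less 30 min break → 9 h 51 min
Total worked: 47 h 59 min = 47.98 h.
Threshold 37.5 h → overtime 10 h 29 min, regular 37 h 30 min.

Regular 37.50 hours, overtime 10.48 hours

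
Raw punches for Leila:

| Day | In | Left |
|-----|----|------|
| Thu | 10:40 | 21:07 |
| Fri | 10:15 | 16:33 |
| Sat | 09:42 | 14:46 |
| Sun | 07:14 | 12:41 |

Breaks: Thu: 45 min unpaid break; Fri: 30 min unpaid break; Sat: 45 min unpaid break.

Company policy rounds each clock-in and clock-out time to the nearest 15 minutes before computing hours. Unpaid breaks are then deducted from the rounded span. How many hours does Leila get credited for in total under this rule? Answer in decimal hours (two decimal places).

25.00 hours

Thu: in 10:40→10:45, out 21:07→21:00; 10 h 15 min − 45 min = 9 h 30 min
Fri: in 10:15→10:15, out 16:33→16:30; 6 h 15 min − 30 min = 5 h 45 min
Sat: in 09:42→09:45, out 14:46→14:45; 5 h 0 min − 45 min = 4 h 15 min
Sun: in 07:14→07:15, out 12:41→12:45; 5 h 30 min
Total credited: 25 h 0 min.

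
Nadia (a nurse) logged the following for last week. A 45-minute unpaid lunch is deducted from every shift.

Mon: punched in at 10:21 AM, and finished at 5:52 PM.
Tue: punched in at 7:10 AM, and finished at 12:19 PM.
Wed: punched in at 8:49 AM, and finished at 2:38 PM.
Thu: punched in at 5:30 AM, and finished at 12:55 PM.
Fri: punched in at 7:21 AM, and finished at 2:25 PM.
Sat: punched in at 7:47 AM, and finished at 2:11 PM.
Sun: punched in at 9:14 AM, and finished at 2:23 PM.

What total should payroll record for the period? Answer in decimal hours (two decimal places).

Mon: 10:21 AM–5:52 PM = 7 h 31 min; less 45 min break → 6 h 46 min
Tue: 7:10 AM–12:19 PM = 5 h 9 min; less 45 min break → 4 h 24 min
Wed: 8:49 AM–2:38 PM = 5 h 49 min; less 45 min break → 5 h 4 min
Thu: 5:30 AM–12:55 PM = 7 h 25 min; less 45 min break → 6 h 40 min
Fri: 7:21 AM–2:25 PM = 7 h 4 min; less 45 min break → 6 h 19 min
Sat: 7:47 AM–2:11 PM = 6 h 24 min; less 45 min break → 5 h 39 min
Sun: 9:14 AM–2:23 PM = 5 h 9 min; less 45 min break → 4 h 24 min
Total: 6 h 46 min + 4 h 24 min + 5 h 4 min + 6 h 40 min + 6 h 19 min + 5 h 39 min + 4 h 24 min = 39 h 16 min.

39.27 hours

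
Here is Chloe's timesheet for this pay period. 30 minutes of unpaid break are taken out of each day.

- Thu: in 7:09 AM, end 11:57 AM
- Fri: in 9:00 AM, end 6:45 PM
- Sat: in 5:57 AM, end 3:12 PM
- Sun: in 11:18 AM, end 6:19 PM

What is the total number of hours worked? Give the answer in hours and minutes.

Thu: 7:09 AM–11:57 AM = 4 h 48 min; less 30 min break → 4 h 18 min
Fri: 9:00 AM–6:45 PM = 9 h 45 min; less 30 min break → 9 h 15 min
Sat: 5:57 AM–3:12 PM = 9 h 15 min; less 30 min break → 8 h 45 min
Sun: 11:18 AM–6:19 PM = 7 h 1 min; less 30 min break → 6 h 31 min
Total: 4 h 18 min + 9 h 15 min + 8 h 45 min + 6 h 31 min = 28 h 49 min.

28 h 49 min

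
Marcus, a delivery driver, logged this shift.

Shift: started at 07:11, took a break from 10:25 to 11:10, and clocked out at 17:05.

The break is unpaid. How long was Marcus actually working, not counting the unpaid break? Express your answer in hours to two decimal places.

Shift: 07:11–17:05 = 9 h 54 min; less 45 min break → 9 h 9 min

9.15 hours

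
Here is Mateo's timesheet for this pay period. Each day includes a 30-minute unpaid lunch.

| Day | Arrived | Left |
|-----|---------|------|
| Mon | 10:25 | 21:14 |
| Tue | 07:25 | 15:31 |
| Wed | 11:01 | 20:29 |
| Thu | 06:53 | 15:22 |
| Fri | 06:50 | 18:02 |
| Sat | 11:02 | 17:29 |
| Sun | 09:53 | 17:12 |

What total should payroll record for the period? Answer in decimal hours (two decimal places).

58.33 hours

Mon: 10:25–21:14 = 10 h 49 min; less 30 min break → 10 h 19 min
Tue: 07:25–15:31 = 8 h 6 min; less 30 min break → 7 h 36 min
Wed: 11:01–20:29 = 9 h 28 min; less 30 min break → 8 h 58 min
Thu: 06:53–15:22 = 8 h 29 min; less 30 min break → 7 h 59 min
Fri: 06:50–18:02 = 11 h 12 min; less 30 min break → 10 h 42 min
Sat: 11:02–17:29 = 6 h 27 min; less 30 min break → 5 h 57 min
Sun: 09:53–17:12 = 7 h 19 min; less 30 min break → 6 h 49 min
Total: 10 h 19 min + 7 h 36 min + 8 h 58 min + 7 h 59 min + 10 h 42 min + 5 h 57 min + 6 h 49 min = 58 h 20 min.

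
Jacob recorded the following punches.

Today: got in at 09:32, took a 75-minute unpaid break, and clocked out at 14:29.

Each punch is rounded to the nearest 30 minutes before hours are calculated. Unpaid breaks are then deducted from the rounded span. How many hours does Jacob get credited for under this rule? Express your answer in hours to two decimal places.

Today: in 09:32→09:30, out 14:29→14:30; 5 h 0 min − 75 min = 3 h 45 min

3.75 hours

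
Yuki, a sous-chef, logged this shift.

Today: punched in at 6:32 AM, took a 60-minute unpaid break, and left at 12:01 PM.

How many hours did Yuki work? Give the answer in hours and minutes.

Today: 6:32 AM–12:01 PM = 5 h 29 min; less 60 min break → 4 h 29 min

4 h 29 min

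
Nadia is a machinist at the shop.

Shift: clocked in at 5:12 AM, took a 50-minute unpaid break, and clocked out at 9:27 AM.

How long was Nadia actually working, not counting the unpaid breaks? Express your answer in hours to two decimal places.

3.42 hours

Shift: 5:12 AM–9:27 AM = 4 h 15 min; less 50 min break → 3 h 25 min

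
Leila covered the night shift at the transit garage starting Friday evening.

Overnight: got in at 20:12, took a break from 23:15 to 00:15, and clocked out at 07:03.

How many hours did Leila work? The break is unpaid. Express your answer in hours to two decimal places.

Overnight: 20:12 → midnight = 3 h 48 min; midnight → 07:03 = 7 h 3 min; span 10 h 51 min; less 60 min break → 9 h 51 min

9.85 hours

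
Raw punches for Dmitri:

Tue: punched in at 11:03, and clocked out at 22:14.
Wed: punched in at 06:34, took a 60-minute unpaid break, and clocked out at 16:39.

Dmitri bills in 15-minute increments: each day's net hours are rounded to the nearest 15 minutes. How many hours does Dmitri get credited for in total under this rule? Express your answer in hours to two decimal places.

Tue: 11:03–22:14 = 11 h 11 min → rounds to 11 h 15 min
Wed: 06:34–16:39 = 10 h 5 min − 60 min = 9 h 5 min → rounds to 9 h 0 min
Total credited: 20 h 15 min.

20.25 hours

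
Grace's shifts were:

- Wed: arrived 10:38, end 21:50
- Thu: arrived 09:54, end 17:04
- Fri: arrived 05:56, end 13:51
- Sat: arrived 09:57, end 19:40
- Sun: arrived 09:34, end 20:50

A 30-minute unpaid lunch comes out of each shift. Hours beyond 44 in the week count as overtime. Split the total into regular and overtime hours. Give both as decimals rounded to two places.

Regular 44.00 hours, overtime 0.77 hours

Wed: 10:38–21:50 = 11 h 12 min; less 30 min break → 10 h 42 min
Thu: 09:54–17:04 = 7 h 10 min; less 30 min break → 6 h 40 min
Fri: 05:56–13:51 = 7 h 55 min; less 30 min break → 7 h 25 min
Sat: 09:57–19:40 = 9 h 43 min; less 30 min break → 9 h 13 min
Sun: 09:34–20:50 = 11 h 16 min; less 30 min break → 10 h 46 min
Total worked: 44 h 46 min = 44.77 h.
Threshold 44 h → overtime 0 h 46 min, regular 44 h 0 min.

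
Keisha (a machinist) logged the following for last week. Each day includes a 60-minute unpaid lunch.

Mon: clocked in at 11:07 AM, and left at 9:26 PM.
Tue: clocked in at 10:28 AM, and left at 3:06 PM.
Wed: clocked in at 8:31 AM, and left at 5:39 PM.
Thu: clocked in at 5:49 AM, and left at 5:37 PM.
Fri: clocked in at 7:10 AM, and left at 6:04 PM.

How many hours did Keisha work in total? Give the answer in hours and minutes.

Mon: 11:07 AM–9:26 PM = 10 h 19 min; less 60 min break → 9 h 19 min
Tue: 10:28 AM–3:06 PM = 4 h 38 min; less 60 min break → 3 h 38 min
Wed: 8:31 AM–5:39 PM = 9 h 8 min; less 60 min break → 8 h 8 min
Thu: 5:49 AM–5:37 PM = 11 h 48 min; less 60 min break → 10 h 48 min
Fri: 7:10 AM–6:04 PM = 10 h 54 min; less 60 min break → 9 h 54 min
Total: 9 h 19 min + 3 h 38 min + 8 h 8 min + 10 h 48 min + 9 h 54 min = 41 h 47 min.

41 h 47 min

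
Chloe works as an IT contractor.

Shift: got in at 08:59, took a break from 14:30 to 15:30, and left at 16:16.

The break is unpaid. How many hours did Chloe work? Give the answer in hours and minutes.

Shift: 08:59–16:16 = 7 h 17 min; less 60 min break → 6 h 17 min

6 h 17 min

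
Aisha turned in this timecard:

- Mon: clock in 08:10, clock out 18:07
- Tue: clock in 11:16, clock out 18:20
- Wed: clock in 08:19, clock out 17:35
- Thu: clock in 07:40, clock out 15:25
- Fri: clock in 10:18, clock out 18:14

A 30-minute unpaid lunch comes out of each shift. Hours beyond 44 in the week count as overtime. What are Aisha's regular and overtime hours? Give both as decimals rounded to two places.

Regular 39.47 hours, overtime 0.00 hours

Mon: 08:10–18:07 = 9 h 57 min; less 30 min break → 9 h 27 min
Tue: 11:16–18:20 = 7 h 4 min; less 30 min break → 6 h 34 min
Wed: 08:19–17:35 = 9 h 16 min; less 30 min break → 8 h 46 min
Thu: 07:40–15:25 = 7 h 45 min; less 30 min break → 7 h 15 min
Fri: 10:18–18:14 = 7 h 56 min; less 30 min break → 7 h 26 min
Total worked: 39 h 28 min = 39.47 h.
Threshold 44 h → overtime 0 h 0 min, regular 39 h 28 min.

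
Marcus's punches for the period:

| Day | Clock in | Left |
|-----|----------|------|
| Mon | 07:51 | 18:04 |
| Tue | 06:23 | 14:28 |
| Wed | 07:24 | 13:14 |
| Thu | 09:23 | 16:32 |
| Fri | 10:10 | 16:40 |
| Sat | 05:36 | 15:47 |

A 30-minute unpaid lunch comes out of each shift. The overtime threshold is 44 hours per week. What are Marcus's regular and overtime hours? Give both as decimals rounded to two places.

Regular 44.00 hours, overtime 0.97 hours

Mon: 07:51–18:04 = 10 h 13 min; less 30 min break → 9 h 43 min
Tue: 06:23–14:28 = 8 h 5 min; less 30 min break → 7 h 35 min
Wed: 07:24–13:14 = 5 h 50 min; less 30 min break → 5 h 20 min
Thu: 09:23–16:32 = 7 h 9 min; less 30 min break → 6 h 39 min
Fri: 10:10–16:40 = 6 h 30 min; less 30 min break → 6 h 0 min
Sat: 05:36–15:47 = 10 h 11 min; less 30 min break → 9 h 41 min
Total worked: 44 h 58 min = 44.97 h.
Threshold 44 h → overtime 0 h 58 min, regular 44 h 0 min.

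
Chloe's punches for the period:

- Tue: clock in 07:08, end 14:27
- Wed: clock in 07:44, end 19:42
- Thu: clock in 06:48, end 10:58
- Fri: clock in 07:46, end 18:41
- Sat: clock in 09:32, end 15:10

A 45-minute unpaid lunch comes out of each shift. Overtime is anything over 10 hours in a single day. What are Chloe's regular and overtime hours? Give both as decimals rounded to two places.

Tue: 07:08–14:27 = 7 h 19 min; less 45 min break → 6 h 34 min
Wed: 07:44–19:42 = 11 h 58 min; less 45 min break → 11 h 13 min
Thu: 06:48–10:58 = 4 h 10 min; less 45 min break → 3 h 25 min
Fri: 07:46–18:41 = 10 h 55 min; less 45 min break → 10 h 10 min
Sat: 09:32–15:10 = 5 h 38 min; less 45 min break → 4 h 53 min
Tue reg 6 h 34 min / OT 0 h 0 min; Wed reg 10 h 0 min / OT 1 h 13 min; Thu reg 3 h 25 min / OT 0 h 0 min; Fri reg 10 h 0 min / OT 0 h 10 min; Sat reg 4 h 53 min / OT 0 h 0 min.
Totals: regular 34 h 52 min, overtime 1 h 23 min.

Regular 34.87 hours, overtime 1.38 hours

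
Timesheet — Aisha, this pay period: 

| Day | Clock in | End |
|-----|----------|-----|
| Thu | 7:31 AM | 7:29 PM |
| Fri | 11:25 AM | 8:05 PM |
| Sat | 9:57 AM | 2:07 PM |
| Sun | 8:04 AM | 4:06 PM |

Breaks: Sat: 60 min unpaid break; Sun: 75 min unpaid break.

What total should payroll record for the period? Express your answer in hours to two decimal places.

Thu: 7:31 AM–7:29 PM = 11 h 58 min
Fri: 11:25 AM–8:05 PM = 8 h 40 min
Sat: 9:57 AM–2:07 PM = 4 h 10 min; less 60 min break → 3 h 10 min
Sun: 8:04 AM–4:06 PM = 8 h 2 min; less 75 min break → 6 h 47 min
Total: 11 h 58 min + 8 h 40 min + 3 h 10 min + 6 h 47 min = 30 h 35 min.

30.58 hours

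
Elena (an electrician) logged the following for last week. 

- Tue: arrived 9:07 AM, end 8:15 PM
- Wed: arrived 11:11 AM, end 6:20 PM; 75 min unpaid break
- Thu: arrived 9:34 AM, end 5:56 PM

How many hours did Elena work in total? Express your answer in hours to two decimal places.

25.40 hours

Tue: 9:07 AM–8:15 PM = 11 h 8 min
Wed: 11:11 AM–6:20 PM = 7 h 9 min; less 75 min break → 5 h 54 min
Thu: 9:34 AM–5:56 PM = 8 h 22 min
Total: 11 h 8 min + 5 h 54 min + 8 h 22 min = 25 h 24 min.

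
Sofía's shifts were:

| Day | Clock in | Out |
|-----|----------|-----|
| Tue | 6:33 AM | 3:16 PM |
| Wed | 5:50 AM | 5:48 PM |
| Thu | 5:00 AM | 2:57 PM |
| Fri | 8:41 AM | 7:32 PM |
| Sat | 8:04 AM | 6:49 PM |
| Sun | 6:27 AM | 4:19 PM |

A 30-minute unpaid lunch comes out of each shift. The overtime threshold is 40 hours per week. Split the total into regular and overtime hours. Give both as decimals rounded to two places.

Regular 40.00 hours, overtime 19.10 hours

Tue: 6:33 AM–3:16 PM = 8 h 43 min; less 30 min break → 8 h 13 min
Wed: 5:50 AM–5:48 PM = 11 h 58 min; less 30 min break → 11 h 28 min
Thu: 5:00 AM–2:57 PM = 9 h 57 min; less 30 min break → 9 h 27 min
Fri: 8:41 AM–7:32 PM = 10 h 51 min; less 30 min break → 10 h 21 min
Sat: 8:04 AM–6:49 PM = 10 h 45 min; less 30 min break → 10 h 15 min
Sun: 6:27 AM–4:19 PM = 9 h 52 min; less 30 min break → 9 h 22 min
Total worked: 59 h 6 min = 59.10 h.
Threshold 40 h → overtime 19 h 6 min, regular 40 h 0 min.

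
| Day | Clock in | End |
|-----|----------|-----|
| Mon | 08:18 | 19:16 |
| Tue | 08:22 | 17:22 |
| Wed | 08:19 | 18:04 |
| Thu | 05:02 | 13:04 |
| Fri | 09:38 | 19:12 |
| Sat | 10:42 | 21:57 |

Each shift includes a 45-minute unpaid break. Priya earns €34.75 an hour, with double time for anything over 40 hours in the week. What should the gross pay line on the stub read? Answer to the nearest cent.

€2367.63

Mon: 08:18–19:16 = 10 h 58 min; less 45 min break → 10 h 13 min
Tue: 08:22–17:22 = 9 h 0 min; less 45 min break → 8 h 15 min
Wed: 08:19–18:04 = 9 h 45 min; less 45 min break → 9 h 0 min
Thu: 05:02–13:04 = 8 h 2 min; less 45 min break → 7 h 17 min
Fri: 09:38–19:12 = 9 h 34 min; less 45 min break → 8 h 49 min
Sat: 10:42–21:57 = 11 h 15 min; less 45 min break → 10 h 30 min
Total worked: 54 h 4 min = 3244 min.
Regular 40 h 0 min = 2400 min at €34.75/h; overtime 14 h 4 min = 844 min at €69.50/h.
Pay = (2400 × €34.75 + 844 × €69.50) ÷ 60 = €2367.63.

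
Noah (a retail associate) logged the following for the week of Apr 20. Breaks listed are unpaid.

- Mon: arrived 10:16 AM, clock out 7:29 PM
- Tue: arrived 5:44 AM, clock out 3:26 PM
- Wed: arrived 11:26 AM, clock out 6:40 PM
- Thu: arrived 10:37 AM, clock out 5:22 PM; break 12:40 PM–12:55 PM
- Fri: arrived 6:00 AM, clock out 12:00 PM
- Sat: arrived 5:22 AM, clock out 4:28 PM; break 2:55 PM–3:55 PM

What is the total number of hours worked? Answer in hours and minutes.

Mon: 10:16 AM–7:29 PM = 9 h 13 min
Tue: 5:44 AM–3:26 PM = 9 h 42 min
Wed: 11:26 AM–6:40 PM = 7 h 14 min
Thu: 10:37 AM–5:22 PM = 6 h 45 min; less 15 min break → 6 h 30 min
Fri: 6:00 AM–12:00 PM = 6 h 0 min
Sat: 5:22 AM–4:28 PM = 11 h 6 min; less 60 min break → 10 h 6 min
Total: 9 h 13 min + 9 h 42 min + 7 h 14 min + 6 h 30 min + 6 h 0 min + 10 h 6 min = 48 h 45 min.

48 h 45 min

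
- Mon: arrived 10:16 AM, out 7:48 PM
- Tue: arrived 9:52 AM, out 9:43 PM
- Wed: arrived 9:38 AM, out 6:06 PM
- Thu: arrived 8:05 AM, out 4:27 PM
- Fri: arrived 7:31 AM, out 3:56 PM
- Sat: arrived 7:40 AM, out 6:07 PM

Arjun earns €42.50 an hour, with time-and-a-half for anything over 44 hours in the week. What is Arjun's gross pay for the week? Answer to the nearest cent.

Mon: 10:16 AM–7:48 PM = 9 h 32 min
Tue: 9:52 AM–9:43 PM = 11 h 51 min
Wed: 9:38 AM–6:06 PM = 8 h 28 min
Thu: 8:05 AM–4:27 PM = 8 h 22 min
Fri: 7:31 AM–3:56 PM = 8 h 25 min
Sat: 7:40 AM–6:07 PM = 10 h 27 min
Total worked: 57 h 5 min = 3425 min.
Regular 44 h 0 min = 2640 min at €42.50/h; overtime 13 h 5 min = 785 min at €63.75/h.
Pay = (2640 × €42.50 + 785 × €63.75) ÷ 60 = €2704.06.

€2704.06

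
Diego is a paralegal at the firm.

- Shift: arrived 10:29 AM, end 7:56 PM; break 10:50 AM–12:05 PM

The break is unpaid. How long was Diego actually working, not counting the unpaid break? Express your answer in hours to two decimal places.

Shift: 10:29 AM–7:56 PM = 9 h 27 min; less 75 min break → 8 h 12 min

8.20 hours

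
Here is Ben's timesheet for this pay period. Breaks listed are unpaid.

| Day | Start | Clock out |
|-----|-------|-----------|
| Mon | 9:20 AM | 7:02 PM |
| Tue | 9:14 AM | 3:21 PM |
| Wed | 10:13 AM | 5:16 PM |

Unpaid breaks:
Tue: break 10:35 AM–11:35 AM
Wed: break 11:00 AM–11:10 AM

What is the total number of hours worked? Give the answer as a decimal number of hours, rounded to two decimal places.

21.70 hours

Mon: 9:20 AM–7:02 PM = 9 h 42 min
Tue: 9:14 AM–3:21 PM = 6 h 7 min; less 60 min break → 5 h 7 min
Wed: 10:13 AM–5:16 PM = 7 h 3 min; less 10 min break → 6 h 53 min
Total: 9 h 42 min + 5 h 7 min + 6 h 53 min = 21 h 42 min.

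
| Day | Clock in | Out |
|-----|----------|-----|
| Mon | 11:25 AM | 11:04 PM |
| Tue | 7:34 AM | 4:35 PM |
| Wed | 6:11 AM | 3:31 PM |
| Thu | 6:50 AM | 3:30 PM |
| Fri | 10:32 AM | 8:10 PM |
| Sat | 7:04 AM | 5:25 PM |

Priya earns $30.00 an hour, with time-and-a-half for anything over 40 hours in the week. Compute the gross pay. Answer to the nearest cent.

$2039.25

Mon: 11:25 AM–11:04 PM = 11 h 39 min
Tue: 7:34 AM–4:35 PM = 9 h 1 min
Wed: 6:11 AM–3:31 PM = 9 h 20 min
Thu: 6:50 AM–3:30 PM = 8 h 40 min
Fri: 10:32 AM–8:10 PM = 9 h 38 min
Sat: 7:04 AM–5:25 PM = 10 h 21 min
Total worked: 58 h 39 min = 3519 min.
Regular 40 h 0 min = 2400 min at $30.00/h; overtime 18 h 39 min = 1119 min at $45.00/h.
Pay = (2400 × $30.00 + 1119 × $45.00) ÷ 60 = $2039.25.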